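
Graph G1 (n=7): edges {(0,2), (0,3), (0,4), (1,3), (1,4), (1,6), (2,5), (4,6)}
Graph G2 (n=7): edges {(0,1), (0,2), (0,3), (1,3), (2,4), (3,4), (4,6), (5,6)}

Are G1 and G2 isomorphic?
Yes, isomorphic

The graphs are isomorphic.
One valid mapping φ: V(G1) → V(G2): 0→4, 1→0, 2→6, 3→2, 4→3, 5→5, 6→1

Verify φ preserves adjacency — for each edge of G1, its image is an edge of G2:
  (0,2) → (φ(0),φ(2)) = (4,6) ∈ E(G2) ✓
  (0,3) → (φ(0),φ(3)) = (2,4) ∈ E(G2) ✓
  (0,4) → (φ(0),φ(4)) = (3,4) ∈ E(G2) ✓
  (1,3) → (φ(1),φ(3)) = (0,2) ∈ E(G2) ✓
  (1,4) → (φ(1),φ(4)) = (0,3) ∈ E(G2) ✓
  (1,6) → (φ(1),φ(6)) = (0,1) ∈ E(G2) ✓
  (2,5) → (φ(2),φ(5)) = (5,6) ∈ E(G2) ✓
  (4,6) → (φ(4),φ(6)) = (1,3) ∈ E(G2) ✓
All 8 edges of G1 map to edges of G2, and |E(G1)| = |E(G2)| = 8, so φ is a bijection on edges as well as vertices. Hence G1 ≅ G2.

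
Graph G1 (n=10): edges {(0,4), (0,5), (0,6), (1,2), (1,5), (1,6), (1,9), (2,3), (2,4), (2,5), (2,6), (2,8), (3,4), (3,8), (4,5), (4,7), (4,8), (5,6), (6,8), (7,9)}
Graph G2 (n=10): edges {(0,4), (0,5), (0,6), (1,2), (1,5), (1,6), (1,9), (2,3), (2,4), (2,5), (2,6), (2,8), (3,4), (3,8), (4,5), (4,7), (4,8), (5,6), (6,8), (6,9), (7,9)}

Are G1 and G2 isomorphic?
No, not isomorphic

The graphs are NOT isomorphic.

Counting edges: G1 has 20 edge(s); G2 has 21 edge(s).
Edge count is an isomorphism invariant (a bijection on vertices induces a bijection on edges), so differing edge counts rule out isomorphism.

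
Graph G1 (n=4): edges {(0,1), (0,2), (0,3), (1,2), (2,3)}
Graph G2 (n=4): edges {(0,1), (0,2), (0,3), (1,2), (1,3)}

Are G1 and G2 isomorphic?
Yes, isomorphic

The graphs are isomorphic.
One valid mapping φ: V(G1) → V(G2): 0→1, 1→2, 2→0, 3→3

Verify φ preserves adjacency — for each edge of G1, its image is an edge of G2:
  (0,1) → (φ(0),φ(1)) = (1,2) ∈ E(G2) ✓
  (0,2) → (φ(0),φ(2)) = (0,1) ∈ E(G2) ✓
  (0,3) → (φ(0),φ(3)) = (1,3) ∈ E(G2) ✓
  (1,2) → (φ(1),φ(2)) = (0,2) ∈ E(G2) ✓
  (2,3) → (φ(2),φ(3)) = (0,3) ∈ E(G2) ✓
All 5 edges of G1 map to edges of G2, and |E(G1)| = |E(G2)| = 5, so φ is a bijection on edges as well as vertices. Hence G1 ≅ G2.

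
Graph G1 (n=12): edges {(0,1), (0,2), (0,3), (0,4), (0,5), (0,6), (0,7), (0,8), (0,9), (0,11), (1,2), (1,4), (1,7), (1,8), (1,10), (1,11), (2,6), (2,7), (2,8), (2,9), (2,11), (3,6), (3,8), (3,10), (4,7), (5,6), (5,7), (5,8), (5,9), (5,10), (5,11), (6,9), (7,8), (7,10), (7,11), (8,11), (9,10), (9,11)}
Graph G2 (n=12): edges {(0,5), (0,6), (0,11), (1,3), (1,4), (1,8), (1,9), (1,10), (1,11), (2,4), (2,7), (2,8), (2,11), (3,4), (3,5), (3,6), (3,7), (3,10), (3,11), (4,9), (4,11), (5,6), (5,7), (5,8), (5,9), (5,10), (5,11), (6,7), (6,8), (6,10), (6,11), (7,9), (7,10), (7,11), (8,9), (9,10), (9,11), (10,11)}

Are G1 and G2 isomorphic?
Yes, isomorphic

The graphs are isomorphic.
One valid mapping φ: V(G1) → V(G2): 0→11, 1→6, 2→3, 3→2, 4→0, 5→9, 6→4, 7→5, 8→7, 9→1, 10→8, 11→10

Verify φ preserves adjacency — for each edge of G1, its image is an edge of G2:
  (0,1) → (φ(0),φ(1)) = (6,11) ∈ E(G2) ✓
  (0,2) → (φ(0),φ(2)) = (3,11) ∈ E(G2) ✓
  (0,3) → (φ(0),φ(3)) = (2,11) ∈ E(G2) ✓
  (0,4) → (φ(0),φ(4)) = (0,11) ∈ E(G2) ✓
  (0,5) → (φ(0),φ(5)) = (9,11) ∈ E(G2) ✓
  (0,6) → (φ(0),φ(6)) = (4,11) ∈ E(G2) ✓
  (0,7) → (φ(0),φ(7)) = (5,11) ∈ E(G2) ✓
  (0,8) → (φ(0),φ(8)) = (7,11) ∈ E(G2) ✓
  (0,9) → (φ(0),φ(9)) = (1,11) ∈ E(G2) ✓
  (0,11) → (φ(0),φ(11)) = (10,11) ∈ E(G2) ✓
  (1,2) → (φ(1),φ(2)) = (3,6) ∈ E(G2) ✓
  (1,4) → (φ(1),φ(4)) = (0,6) ∈ E(G2) ✓
  (1,7) → (φ(1),φ(7)) = (5,6) ∈ E(G2) ✓
  (1,8) → (φ(1),φ(8)) = (6,7) ∈ E(G2) ✓
  (1,10) → (φ(1),φ(10)) = (6,8) ∈ E(G2) ✓
  (1,11) → (φ(1),φ(11)) = (6,10) ∈ E(G2) ✓
  (2,6) → (φ(2),φ(6)) = (3,4) ∈ E(G2) ✓
  (2,7) → (φ(2),φ(7)) = (3,5) ∈ E(G2) ✓
  (2,8) → (φ(2),φ(8)) = (3,7) ∈ E(G2) ✓
  (2,9) → (φ(2),φ(9)) = (1,3) ∈ E(G2) ✓
  (2,11) → (φ(2),φ(11)) = (3,10) ∈ E(G2) ✓
  (3,6) → (φ(3),φ(6)) = (2,4) ∈ E(G2) ✓
  (3,8) → (φ(3),φ(8)) = (2,7) ∈ E(G2) ✓
  (3,10) → (φ(3),φ(10)) = (2,8) ∈ E(G2) ✓
  (4,7) → (φ(4),φ(7)) = (0,5) ∈ E(G2) ✓
  (5,6) → (φ(5),φ(6)) = (4,9) ∈ E(G2) ✓
  (5,7) → (φ(5),φ(7)) = (5,9) ∈ E(G2) ✓
  (5,8) → (φ(5),φ(8)) = (7,9) ∈ E(G2) ✓
  (5,9) → (φ(5),φ(9)) = (1,9) ∈ E(G2) ✓
  (5,10) → (φ(5),φ(10)) = (8,9) ∈ E(G2) ✓
  (5,11) → (φ(5),φ(11)) = (9,10) ∈ E(G2) ✓
  (6,9) → (φ(6),φ(9)) = (1,4) ∈ E(G2) ✓
  (7,8) → (φ(7),φ(8)) = (5,7) ∈ E(G2) ✓
  (7,10) → (φ(7),φ(10)) = (5,8) ∈ E(G2) ✓
  (7,11) → (φ(7),φ(11)) = (5,10) ∈ E(G2) ✓
  (8,11) → (φ(8),φ(11)) = (7,10) ∈ E(G2) ✓
  (9,10) → (φ(9),φ(10)) = (1,8) ∈ E(G2) ✓
  (9,11) → (φ(9),φ(11)) = (1,10) ∈ E(G2) ✓
All 38 edges of G1 map to edges of G2, and |E(G1)| = |E(G2)| = 38, so φ is a bijection on edges as well as vertices. Hence G1 ≅ G2.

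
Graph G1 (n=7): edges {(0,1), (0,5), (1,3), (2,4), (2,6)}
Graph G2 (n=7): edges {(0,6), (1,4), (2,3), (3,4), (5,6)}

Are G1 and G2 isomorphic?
Yes, isomorphic

The graphs are isomorphic.
One valid mapping φ: V(G1) → V(G2): 0→4, 1→3, 2→6, 3→2, 4→0, 5→1, 6→5

Verify φ preserves adjacency — for each edge of G1, its image is an edge of G2:
  (0,1) → (φ(0),φ(1)) = (3,4) ∈ E(G2) ✓
  (0,5) → (φ(0),φ(5)) = (1,4) ∈ E(G2) ✓
  (1,3) → (φ(1),φ(3)) = (2,3) ∈ E(G2) ✓
  (2,4) → (φ(2),φ(4)) = (0,6) ∈ E(G2) ✓
  (2,6) → (φ(2),φ(6)) = (5,6) ∈ E(G2) ✓
All 5 edges of G1 map to edges of G2, and |E(G1)| = |E(G2)| = 5, so φ is a bijection on edges as well as vertices. Hence G1 ≅ G2.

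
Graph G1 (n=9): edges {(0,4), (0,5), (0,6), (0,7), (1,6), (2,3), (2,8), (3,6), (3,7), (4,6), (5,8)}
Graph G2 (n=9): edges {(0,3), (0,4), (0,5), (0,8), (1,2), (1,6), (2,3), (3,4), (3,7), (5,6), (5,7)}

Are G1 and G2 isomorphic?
Yes, isomorphic

The graphs are isomorphic.
One valid mapping φ: V(G1) → V(G2): 0→3, 1→8, 2→6, 3→5, 4→4, 5→2, 6→0, 7→7, 8→1

Verify φ preserves adjacency — for each edge of G1, its image is an edge of G2:
  (0,4) → (φ(0),φ(4)) = (3,4) ∈ E(G2) ✓
  (0,5) → (φ(0),φ(5)) = (2,3) ∈ E(G2) ✓
  (0,6) → (φ(0),φ(6)) = (0,3) ∈ E(G2) ✓
  (0,7) → (φ(0),φ(7)) = (3,7) ∈ E(G2) ✓
  (1,6) → (φ(1),φ(6)) = (0,8) ∈ E(G2) ✓
  (2,3) → (φ(2),φ(3)) = (5,6) ∈ E(G2) ✓
  (2,8) → (φ(2),φ(8)) = (1,6) ∈ E(G2) ✓
  (3,6) → (φ(3),φ(6)) = (0,5) ∈ E(G2) ✓
  (3,7) → (φ(3),φ(7)) = (5,7) ∈ E(G2) ✓
  (4,6) → (φ(4),φ(6)) = (0,4) ∈ E(G2) ✓
  (5,8) → (φ(5),φ(8)) = (1,2) ∈ E(G2) ✓
All 11 edges of G1 map to edges of G2, and |E(G1)| = |E(G2)| = 11, so φ is a bijection on edges as well as vertices. Hence G1 ≅ G2.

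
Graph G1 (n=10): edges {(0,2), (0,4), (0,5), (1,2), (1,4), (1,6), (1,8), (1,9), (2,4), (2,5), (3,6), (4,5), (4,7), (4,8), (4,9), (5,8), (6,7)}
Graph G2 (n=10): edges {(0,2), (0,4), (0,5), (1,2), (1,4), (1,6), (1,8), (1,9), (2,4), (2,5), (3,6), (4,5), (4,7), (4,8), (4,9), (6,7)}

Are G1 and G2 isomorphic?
No, not isomorphic

The graphs are NOT isomorphic.

Counting edges: G1 has 17 edge(s); G2 has 16 edge(s).
Edge count is an isomorphism invariant (a bijection on vertices induces a bijection on edges), so differing edge counts rule out isomorphism.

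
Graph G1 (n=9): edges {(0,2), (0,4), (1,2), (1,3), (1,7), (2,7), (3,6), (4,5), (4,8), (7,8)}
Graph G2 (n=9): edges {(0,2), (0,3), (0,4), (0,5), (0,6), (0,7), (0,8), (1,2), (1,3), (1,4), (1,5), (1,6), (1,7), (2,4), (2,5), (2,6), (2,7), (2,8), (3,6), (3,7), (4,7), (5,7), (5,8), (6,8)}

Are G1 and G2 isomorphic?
No, not isomorphic

The graphs are NOT isomorphic.

Counting triangles (3-cliques): G1 has 1, G2 has 23.
Triangle count is an isomorphism invariant, so differing triangle counts rule out isomorphism.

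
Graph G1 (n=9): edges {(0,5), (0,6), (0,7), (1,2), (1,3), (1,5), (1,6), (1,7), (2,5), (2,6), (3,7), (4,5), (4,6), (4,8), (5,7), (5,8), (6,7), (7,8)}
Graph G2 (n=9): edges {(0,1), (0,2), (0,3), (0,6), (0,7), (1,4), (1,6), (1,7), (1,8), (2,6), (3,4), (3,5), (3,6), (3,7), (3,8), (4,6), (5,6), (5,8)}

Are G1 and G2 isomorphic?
Yes, isomorphic

The graphs are isomorphic.
One valid mapping φ: V(G1) → V(G2): 0→4, 1→0, 2→7, 3→2, 4→8, 5→3, 6→1, 7→6, 8→5

Verify φ preserves adjacency — for each edge of G1, its image is an edge of G2:
  (0,5) → (φ(0),φ(5)) = (3,4) ∈ E(G2) ✓
  (0,6) → (φ(0),φ(6)) = (1,4) ∈ E(G2) ✓
  (0,7) → (φ(0),φ(7)) = (4,6) ∈ E(G2) ✓
  (1,2) → (φ(1),φ(2)) = (0,7) ∈ E(G2) ✓
  (1,3) → (φ(1),φ(3)) = (0,2) ∈ E(G2) ✓
  (1,5) → (φ(1),φ(5)) = (0,3) ∈ E(G2) ✓
  (1,6) → (φ(1),φ(6)) = (0,1) ∈ E(G2) ✓
  (1,7) → (φ(1),φ(7)) = (0,6) ∈ E(G2) ✓
  (2,5) → (φ(2),φ(5)) = (3,7) ∈ E(G2) ✓
  (2,6) → (φ(2),φ(6)) = (1,7) ∈ E(G2) ✓
  (3,7) → (φ(3),φ(7)) = (2,6) ∈ E(G2) ✓
  (4,5) → (φ(4),φ(5)) = (3,8) ∈ E(G2) ✓
  (4,6) → (φ(4),φ(6)) = (1,8) ∈ E(G2) ✓
  (4,8) → (φ(4),φ(8)) = (5,8) ∈ E(G2) ✓
  (5,7) → (φ(5),φ(7)) = (3,6) ∈ E(G2) ✓
  (5,8) → (φ(5),φ(8)) = (3,5) ∈ E(G2) ✓
  (6,7) → (φ(6),φ(7)) = (1,6) ∈ E(G2) ✓
  (7,8) → (φ(7),φ(8)) = (5,6) ∈ E(G2) ✓
All 18 edges of G1 map to edges of G2, and |E(G1)| = |E(G2)| = 18, so φ is a bijection on edges as well as vertices. Hence G1 ≅ G2.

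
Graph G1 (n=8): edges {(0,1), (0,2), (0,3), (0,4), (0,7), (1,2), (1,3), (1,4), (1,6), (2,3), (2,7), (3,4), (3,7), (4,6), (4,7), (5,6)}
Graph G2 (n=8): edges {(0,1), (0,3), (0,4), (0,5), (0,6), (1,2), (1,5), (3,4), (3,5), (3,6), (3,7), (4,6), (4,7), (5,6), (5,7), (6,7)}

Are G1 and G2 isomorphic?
Yes, isomorphic

The graphs are isomorphic.
One valid mapping φ: V(G1) → V(G2): 0→3, 1→5, 2→7, 3→6, 4→0, 5→2, 6→1, 7→4

Verify φ preserves adjacency — for each edge of G1, its image is an edge of G2:
  (0,1) → (φ(0),φ(1)) = (3,5) ∈ E(G2) ✓
  (0,2) → (φ(0),φ(2)) = (3,7) ∈ E(G2) ✓
  (0,3) → (φ(0),φ(3)) = (3,6) ∈ E(G2) ✓
  (0,4) → (φ(0),φ(4)) = (0,3) ∈ E(G2) ✓
  (0,7) → (φ(0),φ(7)) = (3,4) ∈ E(G2) ✓
  (1,2) → (φ(1),φ(2)) = (5,7) ∈ E(G2) ✓
  (1,3) → (φ(1),φ(3)) = (5,6) ∈ E(G2) ✓
  (1,4) → (φ(1),φ(4)) = (0,5) ∈ E(G2) ✓
  (1,6) → (φ(1),φ(6)) = (1,5) ∈ E(G2) ✓
  (2,3) → (φ(2),φ(3)) = (6,7) ∈ E(G2) ✓
  (2,7) → (φ(2),φ(7)) = (4,7) ∈ E(G2) ✓
  (3,4) → (φ(3),φ(4)) = (0,6) ∈ E(G2) ✓
  (3,7) → (φ(3),φ(7)) = (4,6) ∈ E(G2) ✓
  (4,6) → (φ(4),φ(6)) = (0,1) ∈ E(G2) ✓
  (4,7) → (φ(4),φ(7)) = (0,4) ∈ E(G2) ✓
  (5,6) → (φ(5),φ(6)) = (1,2) ∈ E(G2) ✓
All 16 edges of G1 map to edges of G2, and |E(G1)| = |E(G2)| = 16, so φ is a bijection on edges as well as vertices. Hence G1 ≅ G2.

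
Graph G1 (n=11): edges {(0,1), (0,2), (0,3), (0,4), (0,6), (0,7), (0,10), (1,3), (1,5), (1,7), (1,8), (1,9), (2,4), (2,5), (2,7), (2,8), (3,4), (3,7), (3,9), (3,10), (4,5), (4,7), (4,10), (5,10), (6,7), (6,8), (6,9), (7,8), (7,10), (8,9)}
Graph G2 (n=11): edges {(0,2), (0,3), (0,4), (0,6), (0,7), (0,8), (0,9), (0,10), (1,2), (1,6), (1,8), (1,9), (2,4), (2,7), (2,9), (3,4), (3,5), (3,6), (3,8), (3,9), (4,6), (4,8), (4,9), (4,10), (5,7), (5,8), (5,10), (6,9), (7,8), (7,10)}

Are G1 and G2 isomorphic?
Yes, isomorphic

The graphs are isomorphic.
One valid mapping φ: V(G1) → V(G2): 0→4, 1→8, 2→2, 3→3, 4→9, 5→1, 6→10, 7→0, 8→7, 9→5, 10→6

Verify φ preserves adjacency — for each edge of G1, its image is an edge of G2:
  (0,1) → (φ(0),φ(1)) = (4,8) ∈ E(G2) ✓
  (0,2) → (φ(0),φ(2)) = (2,4) ∈ E(G2) ✓
  (0,3) → (φ(0),φ(3)) = (3,4) ∈ E(G2) ✓
  (0,4) → (φ(0),φ(4)) = (4,9) ∈ E(G2) ✓
  (0,6) → (φ(0),φ(6)) = (4,10) ∈ E(G2) ✓
  (0,7) → (φ(0),φ(7)) = (0,4) ∈ E(G2) ✓
  (0,10) → (φ(0),φ(10)) = (4,6) ∈ E(G2) ✓
  (1,3) → (φ(1),φ(3)) = (3,8) ∈ E(G2) ✓
  (1,5) → (φ(1),φ(5)) = (1,8) ∈ E(G2) ✓
  (1,7) → (φ(1),φ(7)) = (0,8) ∈ E(G2) ✓
  (1,8) → (φ(1),φ(8)) = (7,8) ∈ E(G2) ✓
  (1,9) → (φ(1),φ(9)) = (5,8) ∈ E(G2) ✓
  (2,4) → (φ(2),φ(4)) = (2,9) ∈ E(G2) ✓
  (2,5) → (φ(2),φ(5)) = (1,2) ∈ E(G2) ✓
  (2,7) → (φ(2),φ(7)) = (0,2) ∈ E(G2) ✓
  (2,8) → (φ(2),φ(8)) = (2,7) ∈ E(G2) ✓
  (3,4) → (φ(3),φ(4)) = (3,9) ∈ E(G2) ✓
  (3,7) → (φ(3),φ(7)) = (0,3) ∈ E(G2) ✓
  (3,9) → (φ(3),φ(9)) = (3,5) ∈ E(G2) ✓
  (3,10) → (φ(3),φ(10)) = (3,6) ∈ E(G2) ✓
  (4,5) → (φ(4),φ(5)) = (1,9) ∈ E(G2) ✓
  (4,7) → (φ(4),φ(7)) = (0,9) ∈ E(G2) ✓
  (4,10) → (φ(4),φ(10)) = (6,9) ∈ E(G2) ✓
  (5,10) → (φ(5),φ(10)) = (1,6) ∈ E(G2) ✓
  (6,7) → (φ(6),φ(7)) = (0,10) ∈ E(G2) ✓
  (6,8) → (φ(6),φ(8)) = (7,10) ∈ E(G2) ✓
  (6,9) → (φ(6),φ(9)) = (5,10) ∈ E(G2) ✓
  (7,8) → (φ(7),φ(8)) = (0,7) ∈ E(G2) ✓
  (7,10) → (φ(7),φ(10)) = (0,6) ∈ E(G2) ✓
  (8,9) → (φ(8),φ(9)) = (5,7) ∈ E(G2) ✓
All 30 edges of G1 map to edges of G2, and |E(G1)| = |E(G2)| = 30, so φ is a bijection on edges as well as vertices. Hence G1 ≅ G2.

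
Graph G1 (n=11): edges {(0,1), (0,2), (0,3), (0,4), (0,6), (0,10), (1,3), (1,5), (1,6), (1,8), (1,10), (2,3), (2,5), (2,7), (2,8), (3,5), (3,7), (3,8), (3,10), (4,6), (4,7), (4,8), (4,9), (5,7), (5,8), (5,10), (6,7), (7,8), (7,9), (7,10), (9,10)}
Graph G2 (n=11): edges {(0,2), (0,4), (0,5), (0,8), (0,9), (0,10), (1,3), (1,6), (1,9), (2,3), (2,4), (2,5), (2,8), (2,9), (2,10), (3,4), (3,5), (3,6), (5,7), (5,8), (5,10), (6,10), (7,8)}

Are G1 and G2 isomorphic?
No, not isomorphic

The graphs are NOT isomorphic.

Degrees in G1: deg(0)=6, deg(1)=6, deg(2)=5, deg(3)=7, deg(4)=5, deg(5)=6, deg(6)=4, deg(7)=8, deg(8)=6, deg(9)=3, deg(10)=6.
Sorted degree sequence of G1: [8, 7, 6, 6, 6, 6, 6, 5, 5, 4, 3].
Degrees in G2: deg(0)=6, deg(1)=3, deg(2)=7, deg(3)=5, deg(4)=3, deg(5)=6, deg(6)=3, deg(7)=2, deg(8)=4, deg(9)=3, deg(10)=4.
Sorted degree sequence of G2: [7, 6, 6, 5, 4, 4, 3, 3, 3, 3, 2].
The (sorted) degree sequence is an isomorphism invariant, so since G1 and G2 have different degree sequences they cannot be isomorphic.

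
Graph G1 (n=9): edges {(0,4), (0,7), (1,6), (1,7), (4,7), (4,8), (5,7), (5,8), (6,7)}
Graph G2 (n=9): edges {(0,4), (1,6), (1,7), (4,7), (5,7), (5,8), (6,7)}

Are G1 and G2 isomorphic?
No, not isomorphic

The graphs are NOT isomorphic.

Counting edges: G1 has 9 edge(s); G2 has 7 edge(s).
Edge count is an isomorphism invariant (a bijection on vertices induces a bijection on edges), so differing edge counts rule out isomorphism.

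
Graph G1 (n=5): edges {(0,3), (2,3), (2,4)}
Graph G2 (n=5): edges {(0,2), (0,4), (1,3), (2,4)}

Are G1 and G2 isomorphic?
No, not isomorphic

The graphs are NOT isomorphic.

Degrees in G1: deg(0)=1, deg(1)=0, deg(2)=2, deg(3)=2, deg(4)=1.
Sorted degree sequence of G1: [2, 2, 1, 1, 0].
Degrees in G2: deg(0)=2, deg(1)=1, deg(2)=2, deg(3)=1, deg(4)=2.
Sorted degree sequence of G2: [2, 2, 2, 1, 1].
The (sorted) degree sequence is an isomorphism invariant, so since G1 and G2 have different degree sequences they cannot be isomorphic.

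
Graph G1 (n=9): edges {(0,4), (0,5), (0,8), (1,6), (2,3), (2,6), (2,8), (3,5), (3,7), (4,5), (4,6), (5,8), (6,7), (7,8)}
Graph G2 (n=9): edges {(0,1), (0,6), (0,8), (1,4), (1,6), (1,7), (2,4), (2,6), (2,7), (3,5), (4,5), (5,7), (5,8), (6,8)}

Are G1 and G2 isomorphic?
Yes, isomorphic

The graphs are isomorphic.
One valid mapping φ: V(G1) → V(G2): 0→0, 1→3, 2→4, 3→2, 4→8, 5→6, 6→5, 7→7, 8→1

Verify φ preserves adjacency — for each edge of G1, its image is an edge of G2:
  (0,4) → (φ(0),φ(4)) = (0,8) ∈ E(G2) ✓
  (0,5) → (φ(0),φ(5)) = (0,6) ∈ E(G2) ✓
  (0,8) → (φ(0),φ(8)) = (0,1) ∈ E(G2) ✓
  (1,6) → (φ(1),φ(6)) = (3,5) ∈ E(G2) ✓
  (2,3) → (φ(2),φ(3)) = (2,4) ∈ E(G2) ✓
  (2,6) → (φ(2),φ(6)) = (4,5) ∈ E(G2) ✓
  (2,8) → (φ(2),φ(8)) = (1,4) ∈ E(G2) ✓
  (3,5) → (φ(3),φ(5)) = (2,6) ∈ E(G2) ✓
  (3,7) → (φ(3),φ(7)) = (2,7) ∈ E(G2) ✓
  (4,5) → (φ(4),φ(5)) = (6,8) ∈ E(G2) ✓
  (4,6) → (φ(4),φ(6)) = (5,8) ∈ E(G2) ✓
  (5,8) → (φ(5),φ(8)) = (1,6) ∈ E(G2) ✓
  (6,7) → (φ(6),φ(7)) = (5,7) ∈ E(G2) ✓
  (7,8) → (φ(7),φ(8)) = (1,7) ∈ E(G2) ✓
All 14 edges of G1 map to edges of G2, and |E(G1)| = |E(G2)| = 14, so φ is a bijection on edges as well as vertices. Hence G1 ≅ G2.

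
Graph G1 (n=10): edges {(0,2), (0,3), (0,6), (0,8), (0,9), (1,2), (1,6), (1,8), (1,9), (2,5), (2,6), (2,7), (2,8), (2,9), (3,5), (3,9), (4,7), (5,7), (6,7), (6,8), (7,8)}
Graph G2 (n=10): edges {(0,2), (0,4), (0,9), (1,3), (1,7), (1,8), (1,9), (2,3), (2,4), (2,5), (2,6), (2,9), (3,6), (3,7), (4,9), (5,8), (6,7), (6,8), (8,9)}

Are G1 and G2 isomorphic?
No, not isomorphic

The graphs are NOT isomorphic.

Counting triangles (3-cliques): G1 has 14, G2 has 8.
Triangle count is an isomorphism invariant, so differing triangle counts rule out isomorphism.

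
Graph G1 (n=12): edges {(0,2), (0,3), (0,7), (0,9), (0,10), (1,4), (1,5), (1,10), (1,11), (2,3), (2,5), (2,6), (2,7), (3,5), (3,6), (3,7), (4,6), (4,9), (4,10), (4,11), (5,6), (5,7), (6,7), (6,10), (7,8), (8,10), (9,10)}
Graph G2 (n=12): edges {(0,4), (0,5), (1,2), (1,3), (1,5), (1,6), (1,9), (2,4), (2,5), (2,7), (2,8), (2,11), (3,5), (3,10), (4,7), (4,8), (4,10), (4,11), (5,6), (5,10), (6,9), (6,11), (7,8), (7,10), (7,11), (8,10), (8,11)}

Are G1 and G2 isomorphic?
Yes, isomorphic

The graphs are isomorphic.
One valid mapping φ: V(G1) → V(G2): 0→10, 1→6, 2→8, 3→7, 4→1, 5→11, 6→2, 7→4, 8→0, 9→3, 10→5, 11→9

Verify φ preserves adjacency — for each edge of G1, its image is an edge of G2:
  (0,2) → (φ(0),φ(2)) = (8,10) ∈ E(G2) ✓
  (0,3) → (φ(0),φ(3)) = (7,10) ∈ E(G2) ✓
  (0,7) → (φ(0),φ(7)) = (4,10) ∈ E(G2) ✓
  (0,9) → (φ(0),φ(9)) = (3,10) ∈ E(G2) ✓
  (0,10) → (φ(0),φ(10)) = (5,10) ∈ E(G2) ✓
  (1,4) → (φ(1),φ(4)) = (1,6) ∈ E(G2) ✓
  (1,5) → (φ(1),φ(5)) = (6,11) ∈ E(G2) ✓
  (1,10) → (φ(1),φ(10)) = (5,6) ∈ E(G2) ✓
  (1,11) → (φ(1),φ(11)) = (6,9) ∈ E(G2) ✓
  (2,3) → (φ(2),φ(3)) = (7,8) ∈ E(G2) ✓
  (2,5) → (φ(2),φ(5)) = (8,11) ∈ E(G2) ✓
  (2,6) → (φ(2),φ(6)) = (2,8) ∈ E(G2) ✓
  (2,7) → (φ(2),φ(7)) = (4,8) ∈ E(G2) ✓
  (3,5) → (φ(3),φ(5)) = (7,11) ∈ E(G2) ✓
  (3,6) → (φ(3),φ(6)) = (2,7) ∈ E(G2) ✓
  (3,7) → (φ(3),φ(7)) = (4,7) ∈ E(G2) ✓
  (4,6) → (φ(4),φ(6)) = (1,2) ∈ E(G2) ✓
  (4,9) → (φ(4),φ(9)) = (1,3) ∈ E(G2) ✓
  (4,10) → (φ(4),φ(10)) = (1,5) ∈ E(G2) ✓
  (4,11) → (φ(4),φ(11)) = (1,9) ∈ E(G2) ✓
  (5,6) → (φ(5),φ(6)) = (2,11) ∈ E(G2) ✓
  (5,7) → (φ(5),φ(7)) = (4,11) ∈ E(G2) ✓
  (6,7) → (φ(6),φ(7)) = (2,4) ∈ E(G2) ✓
  (6,10) → (φ(6),φ(10)) = (2,5) ∈ E(G2) ✓
  (7,8) → (φ(7),φ(8)) = (0,4) ∈ E(G2) ✓
  (8,10) → (φ(8),φ(10)) = (0,5) ∈ E(G2) ✓
  (9,10) → (φ(9),φ(10)) = (3,5) ∈ E(G2) ✓
All 27 edges of G1 map to edges of G2, and |E(G1)| = |E(G2)| = 27, so φ is a bijection on edges as well as vertices. Hence G1 ≅ G2.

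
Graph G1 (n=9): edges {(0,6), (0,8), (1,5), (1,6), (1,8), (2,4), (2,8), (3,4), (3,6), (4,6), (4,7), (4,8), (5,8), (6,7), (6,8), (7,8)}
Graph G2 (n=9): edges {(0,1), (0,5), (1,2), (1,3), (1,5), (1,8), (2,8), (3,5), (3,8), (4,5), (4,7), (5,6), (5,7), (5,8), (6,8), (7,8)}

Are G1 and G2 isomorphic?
Yes, isomorphic

The graphs are isomorphic.
One valid mapping φ: V(G1) → V(G2): 0→6, 1→7, 2→0, 3→2, 4→1, 5→4, 6→8, 7→3, 8→5

Verify φ preserves adjacency — for each edge of G1, its image is an edge of G2:
  (0,6) → (φ(0),φ(6)) = (6,8) ∈ E(G2) ✓
  (0,8) → (φ(0),φ(8)) = (5,6) ∈ E(G2) ✓
  (1,5) → (φ(1),φ(5)) = (4,7) ∈ E(G2) ✓
  (1,6) → (φ(1),φ(6)) = (7,8) ∈ E(G2) ✓
  (1,8) → (φ(1),φ(8)) = (5,7) ∈ E(G2) ✓
  (2,4) → (φ(2),φ(4)) = (0,1) ∈ E(G2) ✓
  (2,8) → (φ(2),φ(8)) = (0,5) ∈ E(G2) ✓
  (3,4) → (φ(3),φ(4)) = (1,2) ∈ E(G2) ✓
  (3,6) → (φ(3),φ(6)) = (2,8) ∈ E(G2) ✓
  (4,6) → (φ(4),φ(6)) = (1,8) ∈ E(G2) ✓
  (4,7) → (φ(4),φ(7)) = (1,3) ∈ E(G2) ✓
  (4,8) → (φ(4),φ(8)) = (1,5) ∈ E(G2) ✓
  (5,8) → (φ(5),φ(8)) = (4,5) ∈ E(G2) ✓
  (6,7) → (φ(6),φ(7)) = (3,8) ∈ E(G2) ✓
  (6,8) → (φ(6),φ(8)) = (5,8) ∈ E(G2) ✓
  (7,8) → (φ(7),φ(8)) = (3,5) ∈ E(G2) ✓
All 16 edges of G1 map to edges of G2, and |E(G1)| = |E(G2)| = 16, so φ is a bijection on edges as well as vertices. Hence G1 ≅ G2.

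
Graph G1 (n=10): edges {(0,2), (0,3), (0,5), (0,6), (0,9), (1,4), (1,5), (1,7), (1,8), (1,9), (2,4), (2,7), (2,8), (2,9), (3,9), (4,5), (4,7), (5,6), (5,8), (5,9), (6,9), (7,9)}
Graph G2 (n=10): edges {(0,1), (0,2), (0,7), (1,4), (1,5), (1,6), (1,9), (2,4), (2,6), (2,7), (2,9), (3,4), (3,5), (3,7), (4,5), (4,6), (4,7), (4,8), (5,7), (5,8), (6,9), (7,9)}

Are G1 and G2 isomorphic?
Yes, isomorphic

The graphs are isomorphic.
One valid mapping φ: V(G1) → V(G2): 0→5, 1→2, 2→1, 3→8, 4→9, 5→7, 6→3, 7→6, 8→0, 9→4

Verify φ preserves adjacency — for each edge of G1, its image is an edge of G2:
  (0,2) → (φ(0),φ(2)) = (1,5) ∈ E(G2) ✓
  (0,3) → (φ(0),φ(3)) = (5,8) ∈ E(G2) ✓
  (0,5) → (φ(0),φ(5)) = (5,7) ∈ E(G2) ✓
  (0,6) → (φ(0),φ(6)) = (3,5) ∈ E(G2) ✓
  (0,9) → (φ(0),φ(9)) = (4,5) ∈ E(G2) ✓
  (1,4) → (φ(1),φ(4)) = (2,9) ∈ E(G2) ✓
  (1,5) → (φ(1),φ(5)) = (2,7) ∈ E(G2) ✓
  (1,7) → (φ(1),φ(7)) = (2,6) ∈ E(G2) ✓
  (1,8) → (φ(1),φ(8)) = (0,2) ∈ E(G2) ✓
  (1,9) → (φ(1),φ(9)) = (2,4) ∈ E(G2) ✓
  (2,4) → (φ(2),φ(4)) = (1,9) ∈ E(G2) ✓
  (2,7) → (φ(2),φ(7)) = (1,6) ∈ E(G2) ✓
  (2,8) → (φ(2),φ(8)) = (0,1) ∈ E(G2) ✓
  (2,9) → (φ(2),φ(9)) = (1,4) ∈ E(G2) ✓
  (3,9) → (φ(3),φ(9)) = (4,8) ∈ E(G2) ✓
  (4,5) → (φ(4),φ(5)) = (7,9) ∈ E(G2) ✓
  (4,7) → (φ(4),φ(7)) = (6,9) ∈ E(G2) ✓
  (5,6) → (φ(5),φ(6)) = (3,7) ∈ E(G2) ✓
  (5,8) → (φ(5),φ(8)) = (0,7) ∈ E(G2) ✓
  (5,9) → (φ(5),φ(9)) = (4,7) ∈ E(G2) ✓
  (6,9) → (φ(6),φ(9)) = (3,4) ∈ E(G2) ✓
  (7,9) → (φ(7),φ(9)) = (4,6) ∈ E(G2) ✓
All 22 edges of G1 map to edges of G2, and |E(G1)| = |E(G2)| = 22, so φ is a bijection on edges as well as vertices. Hence G1 ≅ G2.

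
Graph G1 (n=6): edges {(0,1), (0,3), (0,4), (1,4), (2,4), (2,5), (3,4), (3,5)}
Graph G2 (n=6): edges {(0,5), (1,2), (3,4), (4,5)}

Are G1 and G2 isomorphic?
No, not isomorphic

The graphs are NOT isomorphic.

Connected components of G1: 1 component(s) with vertex sets [[0, 1, 2, 3, 4, 5]], sizes [6].
Connected components of G2: 2 component(s) with vertex sets [[1, 2], [0, 3, 4, 5]], sizes [2, 4].
The number of connected components (and the multiset of component sizes) is an isomorphism invariant — an isomorphism maps each component of G1 bijectively onto a component of G2. Since G1 has 1 component(s) and G2 has 2, they cannot be isomorphic.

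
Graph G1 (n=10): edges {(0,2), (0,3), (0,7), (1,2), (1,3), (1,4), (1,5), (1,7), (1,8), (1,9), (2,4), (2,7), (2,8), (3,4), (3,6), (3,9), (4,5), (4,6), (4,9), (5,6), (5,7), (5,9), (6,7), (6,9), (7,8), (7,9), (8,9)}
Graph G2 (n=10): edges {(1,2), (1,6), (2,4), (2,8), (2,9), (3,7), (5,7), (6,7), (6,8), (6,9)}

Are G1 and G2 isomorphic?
No, not isomorphic

The graphs are NOT isomorphic.

Connected components of G1: 1 component(s) with vertex sets [[0, 1, 2, 3, 4, 5, 6, 7, 8, 9]], sizes [10].
Connected components of G2: 2 component(s) with vertex sets [[0], [1, 2, 3, 4, 5, 6, 7, 8, 9]], sizes [1, 9].
The number of connected components (and the multiset of component sizes) is an isomorphism invariant — an isomorphism maps each component of G1 bijectively onto a component of G2. Since G1 has 1 component(s) and G2 has 2, they cannot be isomorphic.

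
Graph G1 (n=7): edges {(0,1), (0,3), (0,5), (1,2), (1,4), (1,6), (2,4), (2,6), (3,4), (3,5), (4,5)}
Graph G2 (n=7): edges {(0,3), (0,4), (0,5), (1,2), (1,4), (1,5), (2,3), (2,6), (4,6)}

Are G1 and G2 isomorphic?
No, not isomorphic

The graphs are NOT isomorphic.

Degrees in G1: deg(0)=3, deg(1)=4, deg(2)=3, deg(3)=3, deg(4)=4, deg(5)=3, deg(6)=2.
Sorted degree sequence of G1: [4, 4, 3, 3, 3, 3, 2].
Degrees in G2: deg(0)=3, deg(1)=3, deg(2)=3, deg(3)=2, deg(4)=3, deg(5)=2, deg(6)=2.
Sorted degree sequence of G2: [3, 3, 3, 3, 2, 2, 2].
The (sorted) degree sequence is an isomorphism invariant, so since G1 and G2 have different degree sequences they cannot be isomorphic.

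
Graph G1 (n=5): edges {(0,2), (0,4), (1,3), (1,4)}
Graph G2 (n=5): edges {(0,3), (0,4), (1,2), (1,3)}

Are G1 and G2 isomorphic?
Yes, isomorphic

The graphs are isomorphic.
One valid mapping φ: V(G1) → V(G2): 0→1, 1→0, 2→2, 3→4, 4→3

Verify φ preserves adjacency — for each edge of G1, its image is an edge of G2:
  (0,2) → (φ(0),φ(2)) = (1,2) ∈ E(G2) ✓
  (0,4) → (φ(0),φ(4)) = (1,3) ∈ E(G2) ✓
  (1,3) → (φ(1),φ(3)) = (0,4) ∈ E(G2) ✓
  (1,4) → (φ(1),φ(4)) = (0,3) ∈ E(G2) ✓
All 4 edges of G1 map to edges of G2, and |E(G1)| = |E(G2)| = 4, so φ is a bijection on edges as well as vertices. Hence G1 ≅ G2.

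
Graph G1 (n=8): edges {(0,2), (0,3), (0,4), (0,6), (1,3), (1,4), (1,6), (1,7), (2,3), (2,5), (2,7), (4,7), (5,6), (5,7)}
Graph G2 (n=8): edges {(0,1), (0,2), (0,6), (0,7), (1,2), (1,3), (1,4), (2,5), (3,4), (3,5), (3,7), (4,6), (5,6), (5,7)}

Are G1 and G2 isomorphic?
Yes, isomorphic

The graphs are isomorphic.
One valid mapping φ: V(G1) → V(G2): 0→0, 1→5, 2→1, 3→2, 4→7, 5→4, 6→6, 7→3

Verify φ preserves adjacency — for each edge of G1, its image is an edge of G2:
  (0,2) → (φ(0),φ(2)) = (0,1) ∈ E(G2) ✓
  (0,3) → (φ(0),φ(3)) = (0,2) ∈ E(G2) ✓
  (0,4) → (φ(0),φ(4)) = (0,7) ∈ E(G2) ✓
  (0,6) → (φ(0),φ(6)) = (0,6) ∈ E(G2) ✓
  (1,3) → (φ(1),φ(3)) = (2,5) ∈ E(G2) ✓
  (1,4) → (φ(1),φ(4)) = (5,7) ∈ E(G2) ✓
  (1,6) → (φ(1),φ(6)) = (5,6) ∈ E(G2) ✓
  (1,7) → (φ(1),φ(7)) = (3,5) ∈ E(G2) ✓
  (2,3) → (φ(2),φ(3)) = (1,2) ∈ E(G2) ✓
  (2,5) → (φ(2),φ(5)) = (1,4) ∈ E(G2) ✓
  (2,7) → (φ(2),φ(7)) = (1,3) ∈ E(G2) ✓
  (4,7) → (φ(4),φ(7)) = (3,7) ∈ E(G2) ✓
  (5,6) → (φ(5),φ(6)) = (4,6) ∈ E(G2) ✓
  (5,7) → (φ(5),φ(7)) = (3,4) ∈ E(G2) ✓
All 14 edges of G1 map to edges of G2, and |E(G1)| = |E(G2)| = 14, so φ is a bijection on edges as well as vertices. Hence G1 ≅ G2.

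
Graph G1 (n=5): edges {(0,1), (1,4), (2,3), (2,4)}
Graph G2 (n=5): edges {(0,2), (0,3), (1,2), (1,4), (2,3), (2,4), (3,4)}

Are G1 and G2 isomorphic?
No, not isomorphic

The graphs are NOT isomorphic.

Degrees in G1: deg(0)=1, deg(1)=2, deg(2)=2, deg(3)=1, deg(4)=2.
Sorted degree sequence of G1: [2, 2, 2, 1, 1].
Degrees in G2: deg(0)=2, deg(1)=2, deg(2)=4, deg(3)=3, deg(4)=3.
Sorted degree sequence of G2: [4, 3, 3, 2, 2].
The (sorted) degree sequence is an isomorphism invariant, so since G1 and G2 have different degree sequences they cannot be isomorphic.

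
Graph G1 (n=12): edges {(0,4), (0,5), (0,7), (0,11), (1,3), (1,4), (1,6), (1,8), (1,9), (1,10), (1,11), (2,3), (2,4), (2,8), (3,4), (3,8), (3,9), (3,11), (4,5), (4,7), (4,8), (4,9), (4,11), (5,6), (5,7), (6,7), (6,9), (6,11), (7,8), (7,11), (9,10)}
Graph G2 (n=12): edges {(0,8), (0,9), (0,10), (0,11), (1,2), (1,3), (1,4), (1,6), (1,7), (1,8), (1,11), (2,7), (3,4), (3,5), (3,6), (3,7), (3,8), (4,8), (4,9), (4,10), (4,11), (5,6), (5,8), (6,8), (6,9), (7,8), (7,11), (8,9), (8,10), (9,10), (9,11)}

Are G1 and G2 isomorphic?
Yes, isomorphic

The graphs are isomorphic.
One valid mapping φ: V(G1) → V(G2): 0→10, 1→1, 2→5, 3→3, 4→8, 5→0, 6→11, 7→9, 8→6, 9→7, 10→2, 11→4

Verify φ preserves adjacency — for each edge of G1, its image is an edge of G2:
  (0,4) → (φ(0),φ(4)) = (8,10) ∈ E(G2) ✓
  (0,5) → (φ(0),φ(5)) = (0,10) ∈ E(G2) ✓
  (0,7) → (φ(0),φ(7)) = (9,10) ∈ E(G2) ✓
  (0,11) → (φ(0),φ(11)) = (4,10) ∈ E(G2) ✓
  (1,3) → (φ(1),φ(3)) = (1,3) ∈ E(G2) ✓
  (1,4) → (φ(1),φ(4)) = (1,8) ∈ E(G2) ✓
  (1,6) → (φ(1),φ(6)) = (1,11) ∈ E(G2) ✓
  (1,8) → (φ(1),φ(8)) = (1,6) ∈ E(G2) ✓
  (1,9) → (φ(1),φ(9)) = (1,7) ∈ E(G2) ✓
  (1,10) → (φ(1),φ(10)) = (1,2) ∈ E(G2) ✓
  (1,11) → (φ(1),φ(11)) = (1,4) ∈ E(G2) ✓
  (2,3) → (φ(2),φ(3)) = (3,5) ∈ E(G2) ✓
  (2,4) → (φ(2),φ(4)) = (5,8) ∈ E(G2) ✓
  (2,8) → (φ(2),φ(8)) = (5,6) ∈ E(G2) ✓
  (3,4) → (φ(3),φ(4)) = (3,8) ∈ E(G2) ✓
  (3,8) → (φ(3),φ(8)) = (3,6) ∈ E(G2) ✓
  (3,9) → (φ(3),φ(9)) = (3,7) ∈ E(G2) ✓
  (3,11) → (φ(3),φ(11)) = (3,4) ∈ E(G2) ✓
  (4,5) → (φ(4),φ(5)) = (0,8) ∈ E(G2) ✓
  (4,7) → (φ(4),φ(7)) = (8,9) ∈ E(G2) ✓
  (4,8) → (φ(4),φ(8)) = (6,8) ∈ E(G2) ✓
  (4,9) → (φ(4),φ(9)) = (7,8) ∈ E(G2) ✓
  (4,11) → (φ(4),φ(11)) = (4,8) ∈ E(G2) ✓
  (5,6) → (φ(5),φ(6)) = (0,11) ∈ E(G2) ✓
  (5,7) → (φ(5),φ(7)) = (0,9) ∈ E(G2) ✓
  (6,7) → (φ(6),φ(7)) = (9,11) ∈ E(G2) ✓
  (6,9) → (φ(6),φ(9)) = (7,11) ∈ E(G2) ✓
  (6,11) → (φ(6),φ(11)) = (4,11) ∈ E(G2) ✓
  (7,8) → (φ(7),φ(8)) = (6,9) ∈ E(G2) ✓
  (7,11) → (φ(7),φ(11)) = (4,9) ∈ E(G2) ✓
  (9,10) → (φ(9),φ(10)) = (2,7) ∈ E(G2) ✓
All 31 edges of G1 map to edges of G2, and |E(G1)| = |E(G2)| = 31, so φ is a bijection on edges as well as vertices. Hence G1 ≅ G2.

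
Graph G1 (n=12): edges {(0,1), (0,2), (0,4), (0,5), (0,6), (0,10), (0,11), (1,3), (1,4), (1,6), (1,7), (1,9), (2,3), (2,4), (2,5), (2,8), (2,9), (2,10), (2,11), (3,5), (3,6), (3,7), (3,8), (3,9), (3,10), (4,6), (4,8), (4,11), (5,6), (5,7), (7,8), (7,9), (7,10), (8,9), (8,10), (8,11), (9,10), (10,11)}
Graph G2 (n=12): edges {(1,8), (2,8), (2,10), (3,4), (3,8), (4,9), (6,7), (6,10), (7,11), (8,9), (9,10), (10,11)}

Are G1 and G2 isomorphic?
No, not isomorphic

The graphs are NOT isomorphic.

Connected components of G1: 1 component(s) with vertex sets [[0, 1, 2, 3, 4, 5, 6, 7, 8, 9, 10, 11]], sizes [12].
Connected components of G2: 3 component(s) with vertex sets [[0], [5], [1, 2, 3, 4, 6, 7, 8, 9, 10, 11]], sizes [1, 1, 10].
The number of connected components (and the multiset of component sizes) is an isomorphism invariant — an isomorphism maps each component of G1 bijectively onto a component of G2. Since G1 has 1 component(s) and G2 has 3, they cannot be isomorphic.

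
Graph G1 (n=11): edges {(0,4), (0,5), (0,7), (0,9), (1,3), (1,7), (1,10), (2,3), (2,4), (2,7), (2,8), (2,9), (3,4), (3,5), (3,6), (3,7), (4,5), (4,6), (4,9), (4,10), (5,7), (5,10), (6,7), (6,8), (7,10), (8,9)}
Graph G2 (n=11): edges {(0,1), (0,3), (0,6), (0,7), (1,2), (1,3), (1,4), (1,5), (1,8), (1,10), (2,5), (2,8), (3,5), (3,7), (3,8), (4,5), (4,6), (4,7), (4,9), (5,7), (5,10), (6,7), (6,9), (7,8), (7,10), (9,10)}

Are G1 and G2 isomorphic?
Yes, isomorphic

The graphs are isomorphic.
One valid mapping φ: V(G1) → V(G2): 0→0, 1→2, 2→4, 3→5, 4→7, 5→3, 6→10, 7→1, 8→9, 9→6, 10→8

Verify φ preserves adjacency — for each edge of G1, its image is an edge of G2:
  (0,4) → (φ(0),φ(4)) = (0,7) ∈ E(G2) ✓
  (0,5) → (φ(0),φ(5)) = (0,3) ∈ E(G2) ✓
  (0,7) → (φ(0),φ(7)) = (0,1) ∈ E(G2) ✓
  (0,9) → (φ(0),φ(9)) = (0,6) ∈ E(G2) ✓
  (1,3) → (φ(1),φ(3)) = (2,5) ∈ E(G2) ✓
  (1,7) → (φ(1),φ(7)) = (1,2) ∈ E(G2) ✓
  (1,10) → (φ(1),φ(10)) = (2,8) ∈ E(G2) ✓
  (2,3) → (φ(2),φ(3)) = (4,5) ∈ E(G2) ✓
  (2,4) → (φ(2),φ(4)) = (4,7) ∈ E(G2) ✓
  (2,7) → (φ(2),φ(7)) = (1,4) ∈ E(G2) ✓
  (2,8) → (φ(2),φ(8)) = (4,9) ∈ E(G2) ✓
  (2,9) → (φ(2),φ(9)) = (4,6) ∈ E(G2) ✓
  (3,4) → (φ(3),φ(4)) = (5,7) ∈ E(G2) ✓
  (3,5) → (φ(3),φ(5)) = (3,5) ∈ E(G2) ✓
  (3,6) → (φ(3),φ(6)) = (5,10) ∈ E(G2) ✓
  (3,7) → (φ(3),φ(7)) = (1,5) ∈ E(G2) ✓
  (4,5) → (φ(4),φ(5)) = (3,7) ∈ E(G2) ✓
  (4,6) → (φ(4),φ(6)) = (7,10) ∈ E(G2) ✓
  (4,9) → (φ(4),φ(9)) = (6,7) ∈ E(G2) ✓
  (4,10) → (φ(4),φ(10)) = (7,8) ∈ E(G2) ✓
  (5,7) → (φ(5),φ(7)) = (1,3) ∈ E(G2) ✓
  (5,10) → (φ(5),φ(10)) = (3,8) ∈ E(G2) ✓
  (6,7) → (φ(6),φ(7)) = (1,10) ∈ E(G2) ✓
  (6,8) → (φ(6),φ(8)) = (9,10) ∈ E(G2) ✓
  (7,10) → (φ(7),φ(10)) = (1,8) ∈ E(G2) ✓
  (8,9) → (φ(8),φ(9)) = (6,9) ∈ E(G2) ✓
All 26 edges of G1 map to edges of G2, and |E(G1)| = |E(G2)| = 26, so φ is a bijection on edges as well as vertices. Hence G1 ≅ G2.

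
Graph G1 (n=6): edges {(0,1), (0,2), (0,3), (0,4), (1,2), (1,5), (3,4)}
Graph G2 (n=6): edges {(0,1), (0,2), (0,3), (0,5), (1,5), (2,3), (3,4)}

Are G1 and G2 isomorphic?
Yes, isomorphic

The graphs are isomorphic.
One valid mapping φ: V(G1) → V(G2): 0→0, 1→3, 2→2, 3→1, 4→5, 5→4

Verify φ preserves adjacency — for each edge of G1, its image is an edge of G2:
  (0,1) → (φ(0),φ(1)) = (0,3) ∈ E(G2) ✓
  (0,2) → (φ(0),φ(2)) = (0,2) ∈ E(G2) ✓
  (0,3) → (φ(0),φ(3)) = (0,1) ∈ E(G2) ✓
  (0,4) → (φ(0),φ(4)) = (0,5) ∈ E(G2) ✓
  (1,2) → (φ(1),φ(2)) = (2,3) ∈ E(G2) ✓
  (1,5) → (φ(1),φ(5)) = (3,4) ∈ E(G2) ✓
  (3,4) → (φ(3),φ(4)) = (1,5) ∈ E(G2) ✓
All 7 edges of G1 map to edges of G2, and |E(G1)| = |E(G2)| = 7, so φ is a bijection on edges as well as vertices. Hence G1 ≅ G2.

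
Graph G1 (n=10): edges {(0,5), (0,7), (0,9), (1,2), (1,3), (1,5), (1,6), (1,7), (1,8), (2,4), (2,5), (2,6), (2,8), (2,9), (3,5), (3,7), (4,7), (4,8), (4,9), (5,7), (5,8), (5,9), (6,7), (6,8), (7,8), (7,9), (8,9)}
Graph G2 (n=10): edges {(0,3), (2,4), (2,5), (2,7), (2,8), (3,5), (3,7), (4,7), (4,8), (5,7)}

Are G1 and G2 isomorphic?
No, not isomorphic

The graphs are NOT isomorphic.

Connected components of G1: 1 component(s) with vertex sets [[0, 1, 2, 3, 4, 5, 6, 7, 8, 9]], sizes [10].
Connected components of G2: 4 component(s) with vertex sets [[1], [6], [9], [0, 2, 3, 4, 5, 7, 8]], sizes [1, 1, 1, 7].
The number of connected components (and the multiset of component sizes) is an isomorphism invariant — an isomorphism maps each component of G1 bijectively onto a component of G2. Since G1 has 1 component(s) and G2 has 4, they cannot be isomorphic.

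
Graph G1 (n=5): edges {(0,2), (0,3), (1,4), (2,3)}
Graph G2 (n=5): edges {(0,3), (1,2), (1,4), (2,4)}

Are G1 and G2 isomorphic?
Yes, isomorphic

The graphs are isomorphic.
One valid mapping φ: V(G1) → V(G2): 0→1, 1→0, 2→4, 3→2, 4→3

Verify φ preserves adjacency — for each edge of G1, its image is an edge of G2:
  (0,2) → (φ(0),φ(2)) = (1,4) ∈ E(G2) ✓
  (0,3) → (φ(0),φ(3)) = (1,2) ∈ E(G2) ✓
  (1,4) → (φ(1),φ(4)) = (0,3) ∈ E(G2) ✓
  (2,3) → (φ(2),φ(3)) = (2,4) ∈ E(G2) ✓
All 4 edges of G1 map to edges of G2, and |E(G1)| = |E(G2)| = 4, so φ is a bijection on edges as well as vertices. Hence G1 ≅ G2.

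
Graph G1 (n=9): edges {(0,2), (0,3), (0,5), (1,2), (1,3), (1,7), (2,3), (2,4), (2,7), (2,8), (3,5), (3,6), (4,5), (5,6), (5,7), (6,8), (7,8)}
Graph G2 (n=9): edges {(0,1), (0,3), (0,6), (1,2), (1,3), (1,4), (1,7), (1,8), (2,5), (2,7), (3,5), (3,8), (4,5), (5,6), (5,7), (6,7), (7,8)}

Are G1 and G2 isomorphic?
Yes, isomorphic

The graphs are isomorphic.
One valid mapping φ: V(G1) → V(G2): 0→2, 1→8, 2→1, 3→7, 4→4, 5→5, 6→6, 7→3, 8→0

Verify φ preserves adjacency — for each edge of G1, its image is an edge of G2:
  (0,2) → (φ(0),φ(2)) = (1,2) ∈ E(G2) ✓
  (0,3) → (φ(0),φ(3)) = (2,7) ∈ E(G2) ✓
  (0,5) → (φ(0),φ(5)) = (2,5) ∈ E(G2) ✓
  (1,2) → (φ(1),φ(2)) = (1,8) ∈ E(G2) ✓
  (1,3) → (φ(1),φ(3)) = (7,8) ∈ E(G2) ✓
  (1,7) → (φ(1),φ(7)) = (3,8) ∈ E(G2) ✓
  (2,3) → (φ(2),φ(3)) = (1,7) ∈ E(G2) ✓
  (2,4) → (φ(2),φ(4)) = (1,4) ∈ E(G2) ✓
  (2,7) → (φ(2),φ(7)) = (1,3) ∈ E(G2) ✓
  (2,8) → (φ(2),φ(8)) = (0,1) ∈ E(G2) ✓
  (3,5) → (φ(3),φ(5)) = (5,7) ∈ E(G2) ✓
  (3,6) → (φ(3),φ(6)) = (6,7) ∈ E(G2) ✓
  (4,5) → (φ(4),φ(5)) = (4,5) ∈ E(G2) ✓
  (5,6) → (φ(5),φ(6)) = (5,6) ∈ E(G2) ✓
  (5,7) → (φ(5),φ(7)) = (3,5) ∈ E(G2) ✓
  (6,8) → (φ(6),φ(8)) = (0,6) ∈ E(G2) ✓
  (7,8) → (φ(7),φ(8)) = (0,3) ∈ E(G2) ✓
All 17 edges of G1 map to edges of G2, and |E(G1)| = |E(G2)| = 17, so φ is a bijection on edges as well as vertices. Hence G1 ≅ G2.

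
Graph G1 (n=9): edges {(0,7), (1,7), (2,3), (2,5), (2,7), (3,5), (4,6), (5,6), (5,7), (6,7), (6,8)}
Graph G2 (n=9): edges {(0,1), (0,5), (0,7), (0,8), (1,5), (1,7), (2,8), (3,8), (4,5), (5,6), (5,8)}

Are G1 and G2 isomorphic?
Yes, isomorphic

The graphs are isomorphic.
One valid mapping φ: V(G1) → V(G2): 0→4, 1→6, 2→1, 3→7, 4→3, 5→0, 6→8, 7→5, 8→2

Verify φ preserves adjacency — for each edge of G1, its image is an edge of G2:
  (0,7) → (φ(0),φ(7)) = (4,5) ∈ E(G2) ✓
  (1,7) → (φ(1),φ(7)) = (5,6) ∈ E(G2) ✓
  (2,3) → (φ(2),φ(3)) = (1,7) ∈ E(G2) ✓
  (2,5) → (φ(2),φ(5)) = (0,1) ∈ E(G2) ✓
  (2,7) → (φ(2),φ(7)) = (1,5) ∈ E(G2) ✓
  (3,5) → (φ(3),φ(5)) = (0,7) ∈ E(G2) ✓
  (4,6) → (φ(4),φ(6)) = (3,8) ∈ E(G2) ✓
  (5,6) → (φ(5),φ(6)) = (0,8) ∈ E(G2) ✓
  (5,7) → (φ(5),φ(7)) = (0,5) ∈ E(G2) ✓
  (6,7) → (φ(6),φ(7)) = (5,8) ∈ E(G2) ✓
  (6,8) → (φ(6),φ(8)) = (2,8) ∈ E(G2) ✓
All 11 edges of G1 map to edges of G2, and |E(G1)| = |E(G2)| = 11, so φ is a bijection on edges as well as vertices. Hence G1 ≅ G2.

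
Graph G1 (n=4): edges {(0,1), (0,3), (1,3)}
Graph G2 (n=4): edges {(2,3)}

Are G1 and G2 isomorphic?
No, not isomorphic

The graphs are NOT isomorphic.

Connected components of G1: 2 component(s) with vertex sets [[2], [0, 1, 3]], sizes [1, 3].
Connected components of G2: 3 component(s) with vertex sets [[0], [1], [2, 3]], sizes [1, 1, 2].
The number of connected components (and the multiset of component sizes) is an isomorphism invariant — an isomorphism maps each component of G1 bijectively onto a component of G2. Since G1 has 2 component(s) and G2 has 3, they cannot be isomorphic.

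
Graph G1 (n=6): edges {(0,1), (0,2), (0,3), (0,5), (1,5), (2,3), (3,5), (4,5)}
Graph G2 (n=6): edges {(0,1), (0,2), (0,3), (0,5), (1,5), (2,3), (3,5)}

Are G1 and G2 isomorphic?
No, not isomorphic

The graphs are NOT isomorphic.

Counting edges: G1 has 8 edge(s); G2 has 7 edge(s).
Edge count is an isomorphism invariant (a bijection on vertices induces a bijection on edges), so differing edge counts rule out isomorphism.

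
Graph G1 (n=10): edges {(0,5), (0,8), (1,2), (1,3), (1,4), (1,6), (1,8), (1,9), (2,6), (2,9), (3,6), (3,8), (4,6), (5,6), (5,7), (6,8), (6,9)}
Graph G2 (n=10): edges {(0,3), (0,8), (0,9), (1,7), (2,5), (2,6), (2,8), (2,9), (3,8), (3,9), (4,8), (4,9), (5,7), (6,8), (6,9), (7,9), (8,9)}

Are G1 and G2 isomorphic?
Yes, isomorphic

The graphs are isomorphic.
One valid mapping φ: V(G1) → V(G2): 0→5, 1→8, 2→0, 3→6, 4→4, 5→7, 6→9, 7→1, 8→2, 9→3

Verify φ preserves adjacency — for each edge of G1, its image is an edge of G2:
  (0,5) → (φ(0),φ(5)) = (5,7) ∈ E(G2) ✓
  (0,8) → (φ(0),φ(8)) = (2,5) ∈ E(G2) ✓
  (1,2) → (φ(1),φ(2)) = (0,8) ∈ E(G2) ✓
  (1,3) → (φ(1),φ(3)) = (6,8) ∈ E(G2) ✓
  (1,4) → (φ(1),φ(4)) = (4,8) ∈ E(G2) ✓
  (1,6) → (φ(1),φ(6)) = (8,9) ∈ E(G2) ✓
  (1,8) → (φ(1),φ(8)) = (2,8) ∈ E(G2) ✓
  (1,9) → (φ(1),φ(9)) = (3,8) ∈ E(G2) ✓
  (2,6) → (φ(2),φ(6)) = (0,9) ∈ E(G2) ✓
  (2,9) → (φ(2),φ(9)) = (0,3) ∈ E(G2) ✓
  (3,6) → (φ(3),φ(6)) = (6,9) ∈ E(G2) ✓
  (3,8) → (φ(3),φ(8)) = (2,6) ∈ E(G2) ✓
  (4,6) → (φ(4),φ(6)) = (4,9) ∈ E(G2) ✓
  (5,6) → (φ(5),φ(6)) = (7,9) ∈ E(G2) ✓
  (5,7) → (φ(5),φ(7)) = (1,7) ∈ E(G2) ✓
  (6,8) → (φ(6),φ(8)) = (2,9) ∈ E(G2) ✓
  (6,9) → (φ(6),φ(9)) = (3,9) ∈ E(G2) ✓
All 17 edges of G1 map to edges of G2, and |E(G1)| = |E(G2)| = 17, so φ is a bijection on edges as well as vertices. Hence G1 ≅ G2.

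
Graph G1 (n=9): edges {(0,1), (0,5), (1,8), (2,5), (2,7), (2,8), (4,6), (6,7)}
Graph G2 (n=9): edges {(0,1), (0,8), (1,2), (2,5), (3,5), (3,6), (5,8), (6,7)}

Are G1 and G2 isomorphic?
Yes, isomorphic

The graphs are isomorphic.
One valid mapping φ: V(G1) → V(G2): 0→0, 1→1, 2→5, 3→4, 4→7, 5→8, 6→6, 7→3, 8→2

Verify φ preserves adjacency — for each edge of G1, its image is an edge of G2:
  (0,1) → (φ(0),φ(1)) = (0,1) ∈ E(G2) ✓
  (0,5) → (φ(0),φ(5)) = (0,8) ∈ E(G2) ✓
  (1,8) → (φ(1),φ(8)) = (1,2) ∈ E(G2) ✓
  (2,5) → (φ(2),φ(5)) = (5,8) ∈ E(G2) ✓
  (2,7) → (φ(2),φ(7)) = (3,5) ∈ E(G2) ✓
  (2,8) → (φ(2),φ(8)) = (2,5) ∈ E(G2) ✓
  (4,6) → (φ(4),φ(6)) = (6,7) ∈ E(G2) ✓
  (6,7) → (φ(6),φ(7)) = (3,6) ∈ E(G2) ✓
All 8 edges of G1 map to edges of G2, and |E(G1)| = |E(G2)| = 8, so φ is a bijection on edges as well as vertices. Hence G1 ≅ G2.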